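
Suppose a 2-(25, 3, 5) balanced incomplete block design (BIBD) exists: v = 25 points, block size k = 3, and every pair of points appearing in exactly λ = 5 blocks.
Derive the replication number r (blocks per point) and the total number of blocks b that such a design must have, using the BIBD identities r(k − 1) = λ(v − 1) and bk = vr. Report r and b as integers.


Any 2-(v, k, λ) BIBD satisfies two necessary conditions:
  (i)  Each point sits in r blocks, and counting incidences through any fixed point gives r(k − 1) = λ(v − 1), so r = λ(v − 1)/(k − 1).
  (ii) Total incidences bk = vr, so b = vr/k.
Step 1: r = λ(v − 1)/(k − 1) = 5·(25 − 1)/(3 − 1) = 5·24/2 = 120/2 = 60.
Step 2: b = vr/k = 25·60/3 = 1500/3 = 500.
Check integrality: r = 60 ∈ Z ✓, b = 500 ∈ Z ✓.
(These identities are necessary conditions: they determine r and b for any design with these parameters, but do not by themselves prove that one exists.)

r = 60, b = 500.


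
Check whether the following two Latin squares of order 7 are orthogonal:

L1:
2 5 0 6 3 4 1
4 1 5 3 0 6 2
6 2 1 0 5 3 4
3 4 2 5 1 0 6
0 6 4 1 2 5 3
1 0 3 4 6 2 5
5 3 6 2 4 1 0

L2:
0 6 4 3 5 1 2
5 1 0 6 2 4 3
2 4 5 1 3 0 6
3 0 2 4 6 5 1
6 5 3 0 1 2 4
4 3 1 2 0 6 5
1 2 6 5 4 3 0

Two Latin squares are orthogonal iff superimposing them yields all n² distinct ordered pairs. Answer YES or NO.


Form the n² = 49 superimposed pairs (L1[i][j], L2[i][j]), row by row (rows and columns indexed from 0):
row 0: (2,0) (5,6) (0,4) (6,3) (3,5) (4,1) (1,2)
row 1: (4,5) (1,1) (5,0) (3,6) (0,2) (6,4) (2,3)
row 2: (6,2) (2,4) (1,5) (0,1) (5,3) (3,0) (4,6)
row 3: (3,3) (4,0) (2,2) (5,4) (1,6) (0,5) (6,1)
row 4: (0,6) (6,5) (4,3) (1,0) (2,1) (5,2) (3,4)
row 5: (1,4) (0,3) (3,1) (4,2) (6,0) (2,6) (5,5)
row 6: (5,1) (3,2) (6,6) (2,5) (4,4) (1,3) (0,0)
Orthogonality requires all 49 pairs distinct.
Check by first coordinate: for each symbol s of L1, list the L2 entries in the n cells where L1 = s; they must all differ.
  L1 = 0: L2 entries (in reading order) 4, 2, 1, 5, 6, 3, 0 — all 7 distinct ✓
  L1 = 1: L2 entries (in reading order) 2, 1, 5, 6, 0, 4, 3 — all 7 distinct ✓
  L1 = 2: L2 entries (in reading order) 0, 3, 4, 2, 1, 6, 5 — all 7 distinct ✓
  L1 = 3: L2 entries (in reading order) 5, 6, 0, 3, 4, 1, 2 — all 7 distinct ✓
  L1 = 4: L2 entries (in reading order) 1, 5, 6, 0, 3, 2, 4 — all 7 distinct ✓
  L1 = 5: L2 entries (in reading order) 6, 0, 3, 4, 2, 5, 1 — all 7 distinct ✓
  L1 = 6: L2 entries (in reading order) 3, 4, 2, 1, 5, 0, 6 — all 7 distinct ✓
Every symbol of L1 meets every symbol of L2 exactly once, so all 49 pairs are distinct (49 of 49).
Conclusion: YES.

YES


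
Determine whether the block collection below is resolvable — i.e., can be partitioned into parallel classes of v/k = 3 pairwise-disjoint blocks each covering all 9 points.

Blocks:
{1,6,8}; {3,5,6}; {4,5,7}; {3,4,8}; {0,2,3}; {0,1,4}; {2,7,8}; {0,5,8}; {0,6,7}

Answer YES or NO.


v = 9, block size k = 3, number of blocks = 9.
For resolvability, blocks must partition into parallel classes of size v/k = 3.
Total blocks must therefore be a multiple of 3: 9 = 3·3 + 0 ⇒ divisible ✓.
Consider block {3,4,8}. The only other block(s) in the collection disjoint from it are {0,6,7} — just 1 block(s). Any parallel class containing {3,4,8} would need 2 other blocks each disjoint from it, so no parallel class of size 3 can contain {3,4,8}.
Since every block must belong to some parallel class in a resolution, the collection cannot be partitioned into parallel classes.
Resolvable? NO.

NO


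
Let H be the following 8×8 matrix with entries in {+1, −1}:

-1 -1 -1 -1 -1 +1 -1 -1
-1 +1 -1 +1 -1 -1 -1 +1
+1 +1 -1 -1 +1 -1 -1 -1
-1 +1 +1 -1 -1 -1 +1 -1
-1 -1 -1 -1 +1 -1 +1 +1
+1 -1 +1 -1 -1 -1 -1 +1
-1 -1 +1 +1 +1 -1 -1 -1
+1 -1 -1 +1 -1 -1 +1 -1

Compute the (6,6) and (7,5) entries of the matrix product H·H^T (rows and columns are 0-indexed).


Row 5 of H: [1, -1, 1, -1, -1, -1, -1, 1].
Row 6 of H: [-1, -1, 1, 1, 1, -1, -1, -1].
Row 7 of H: [1, -1, -1, 1, -1, -1, 1, -1].
(H·H^T)[6][6] = Σ_j H[6][j]·H[6][j] = (-1)² + (-1)² + (1)² + (1)² + (1)² + (-1)² + (-1)² + (-1)² = 1 + 1 + 1 + 1 + 1 + 1 + 1 + 1 = 8.
(H·H^T)[7][5] = Σ_j H[7][j]·H[5][j] = (1)·(1) + (-1)·(-1) + (-1)·(1) + (1)·(-1) + (-1)·(-1) + (-1)·(-1) + (1)·(-1) + (-1)·(1) = 1 + 1 + -1 + -1 + 1 + 1 + -1 + -1 = 0.
So rows 7 and 5 are orthogonal; the diagonal entry equals n = 8.

(6,6) entry = 8; (7,5) entry = 0.


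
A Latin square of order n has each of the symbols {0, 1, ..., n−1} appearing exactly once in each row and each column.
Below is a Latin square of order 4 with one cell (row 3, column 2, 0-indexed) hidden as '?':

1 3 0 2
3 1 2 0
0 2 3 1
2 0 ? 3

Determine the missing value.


Row 3 contains symbols [0, 2, 3] — missing [1].
Column 2 contains symbols [0, 2, 3] — missing [1].
The missing symbol must appear in both missing sets; intersection = [1].
Therefore the hidden value is 1.

Missing value = 1.


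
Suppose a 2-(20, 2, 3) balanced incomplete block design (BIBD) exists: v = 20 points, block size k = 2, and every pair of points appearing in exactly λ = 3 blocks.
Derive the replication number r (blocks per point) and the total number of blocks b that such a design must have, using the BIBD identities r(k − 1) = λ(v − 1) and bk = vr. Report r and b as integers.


Any 2-(v, k, λ) BIBD satisfies two necessary conditions:
  (i)  Each point sits in r blocks, and counting incidences through any fixed point gives r(k − 1) = λ(v − 1), so r = λ(v − 1)/(k − 1).
  (ii) Total incidences bk = vr, so b = vr/k.
Step 1: r = λ(v − 1)/(k − 1) = 3·(20 − 1)/(2 − 1) = 3·19/1 = 57/1 = 57.
Step 2: b = vr/k = 20·57/2 = 1140/2 = 570.
Check integrality: r = 57 ∈ Z ✓, b = 570 ∈ Z ✓.
(These identities are necessary conditions: they determine r and b for any design with these parameters, but do not by themselves prove that one exists.)

r = 57, b = 570.


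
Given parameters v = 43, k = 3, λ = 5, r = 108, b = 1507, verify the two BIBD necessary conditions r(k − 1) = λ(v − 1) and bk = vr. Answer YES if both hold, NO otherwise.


Condition (i): r(k − 1) = 108·2 = 216; λ(v − 1) = 5·42 = 210. Match? NO.
Condition (ii): bk = 1507·3 = 4521; vr = 43·108 = 4644. Match? NO.
Both conditions hold? NO.

NO


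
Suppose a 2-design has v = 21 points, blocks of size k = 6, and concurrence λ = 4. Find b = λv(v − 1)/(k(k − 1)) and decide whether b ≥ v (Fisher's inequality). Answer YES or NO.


b = λv(v − 1)/(k(k − 1)) = 4·21·20/(6·5) = 1680/30 = 56.
Compare with v = 21: b ≥ v, so Fisher's inequality holds.

YES


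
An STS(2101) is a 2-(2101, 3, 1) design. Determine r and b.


An STS(v) is a 2-(v, 3, 1) BIBD: block size k = 3, λ = 1.
Replication: r(k − 1) = λ(v − 1) ⇒ r·2 = 2101 − 1 = 2100 ⇒ r = 1050.
Block count: bk = vr ⇒ b·3 = 2101·1050 = 2206050 ⇒ b = 735350.

r = 1050, b = 735350.


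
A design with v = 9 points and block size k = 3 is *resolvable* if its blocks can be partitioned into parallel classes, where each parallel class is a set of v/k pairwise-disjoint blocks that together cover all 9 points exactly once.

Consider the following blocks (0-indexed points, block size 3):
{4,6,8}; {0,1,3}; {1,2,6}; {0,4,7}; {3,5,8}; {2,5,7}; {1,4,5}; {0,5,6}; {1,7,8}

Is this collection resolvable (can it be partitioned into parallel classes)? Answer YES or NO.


v = 9, block size k = 3, number of blocks = 9.
For resolvability, blocks must partition into parallel classes of size v/k = 3.
Total blocks must therefore be a multiple of 3: 9 = 3·3 + 0 ⇒ divisible ✓.
Consider block {1,4,5}. It intersects every other block in the collection, so no parallel class of size 3 can contain it.
Since every block must belong to some parallel class in a resolution, the collection cannot be partitioned into parallel classes.
Resolvable? NO.

NO


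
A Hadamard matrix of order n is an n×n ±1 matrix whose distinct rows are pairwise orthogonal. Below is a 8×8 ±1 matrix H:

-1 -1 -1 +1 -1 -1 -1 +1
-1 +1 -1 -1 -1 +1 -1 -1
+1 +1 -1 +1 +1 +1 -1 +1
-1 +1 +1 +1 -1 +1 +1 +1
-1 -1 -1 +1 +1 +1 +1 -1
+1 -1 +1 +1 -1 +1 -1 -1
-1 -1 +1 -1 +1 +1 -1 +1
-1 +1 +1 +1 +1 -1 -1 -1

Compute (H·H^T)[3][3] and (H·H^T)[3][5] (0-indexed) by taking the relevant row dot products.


Row 3 of H: [-1, 1, 1, 1, -1, 1, 1, 1].
Row 5 of H: [1, -1, 1, 1, -1, 1, -1, -1].
(H·H^T)[3][3] = Σ_j H[3][j]·H[3][j] = (-1)² + (1)² + (1)² + (1)² + (-1)² + (1)² + (1)² + (1)² = 1 + 1 + 1 + 1 + 1 + 1 + 1 + 1 = 8.
(H·H^T)[3][5] = Σ_j H[3][j]·H[5][j] = (-1)·(1) + (1)·(-1) + (1)·(1) + (1)·(1) + (-1)·(-1) + (1)·(1) + (1)·(-1) + (1)·(-1) = -1 + -1 + 1 + 1 + 1 + 1 + -1 + -1 = 0.
So rows 3 and 5 are orthogonal; the diagonal entry equals n = 8.

(3,3) entry = 8; (3,5) entry = 0.


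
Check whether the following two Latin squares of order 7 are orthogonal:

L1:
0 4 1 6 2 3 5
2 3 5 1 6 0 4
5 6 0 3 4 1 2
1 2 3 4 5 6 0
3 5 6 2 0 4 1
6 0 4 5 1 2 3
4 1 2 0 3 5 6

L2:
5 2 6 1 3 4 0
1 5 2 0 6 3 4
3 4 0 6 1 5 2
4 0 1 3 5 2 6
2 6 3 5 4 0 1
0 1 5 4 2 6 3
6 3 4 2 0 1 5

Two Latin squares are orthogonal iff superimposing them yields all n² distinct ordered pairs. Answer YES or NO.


Form the n² = 49 superimposed pairs (L1[i][j], L2[i][j]), row by row (rows and columns indexed from 0):
row 0: (0,5) (4,2) (1,6) (6,1) (2,3) (3,4) (5,0)
row 1: (2,1) (3,5) (5,2) (1,0) (6,6) (0,3) (4,4)
row 2: (5,3) (6,4) (0,0) (3,6) (4,1) (1,5) (2,2)
row 3: (1,4) (2,0) (3,1) (4,3) (5,5) (6,2) (0,6)
row 4: (3,2) (5,6) (6,3) (2,5) (0,4) (4,0) (1,1)
row 5: (6,0) (0,1) (4,5) (5,4) (1,2) (2,6) (3,3)
row 6: (4,6) (1,3) (2,4) (0,2) (3,0) (5,1) (6,5)
Orthogonality requires all 49 pairs distinct.
Check by first coordinate: for each symbol s of L1, list the L2 entries in the n cells where L1 = s; they must all differ.
  L1 = 0: L2 entries (in reading order) 5, 3, 0, 6, 4, 1, 2 — all 7 distinct ✓
  L1 = 1: L2 entries (in reading order) 6, 0, 5, 4, 1, 2, 3 — all 7 distinct ✓
  L1 = 2: L2 entries (in reading order) 3, 1, 2, 0, 5, 6, 4 — all 7 distinct ✓
  L1 = 3: L2 entries (in reading order) 4, 5, 6, 1, 2, 3, 0 — all 7 distinct ✓
  L1 = 4: L2 entries (in reading order) 2, 4, 1, 3, 0, 5, 6 — all 7 distinct ✓
  L1 = 5: L2 entries (in reading order) 0, 2, 3, 5, 6, 4, 1 — all 7 distinct ✓
  L1 = 6: L2 entries (in reading order) 1, 6, 4, 2, 3, 0, 5 — all 7 distinct ✓
Every symbol of L1 meets every symbol of L2 exactly once, so all 49 pairs are distinct (49 of 49).
Conclusion: YES.

YES


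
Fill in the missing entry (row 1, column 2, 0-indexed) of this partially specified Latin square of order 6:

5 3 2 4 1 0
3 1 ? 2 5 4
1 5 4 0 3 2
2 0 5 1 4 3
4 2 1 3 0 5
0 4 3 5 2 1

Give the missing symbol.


Row 1 contains symbols [1, 2, 3, 4, 5] — missing [0].
Column 2 contains symbols [1, 2, 3, 4, 5] — missing [0].
The missing symbol must appear in both missing sets; intersection = [0].
Therefore the hidden value is 0.

Missing value = 0.


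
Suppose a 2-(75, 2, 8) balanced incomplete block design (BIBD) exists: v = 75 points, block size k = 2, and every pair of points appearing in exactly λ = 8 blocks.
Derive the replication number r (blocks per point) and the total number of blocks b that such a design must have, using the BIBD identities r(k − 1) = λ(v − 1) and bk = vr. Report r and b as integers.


Any 2-(v, k, λ) BIBD satisfies two necessary conditions:
  (i)  Each point sits in r blocks, and counting incidences through any fixed point gives r(k − 1) = λ(v − 1), so r = λ(v − 1)/(k − 1).
  (ii) Total incidences bk = vr, so b = vr/k.
Step 1: r = λ(v − 1)/(k − 1) = 8·(75 − 1)/(2 − 1) = 8·74/1 = 592/1 = 592.
Step 2: b = vr/k = 75·592/2 = 44400/2 = 22200.
Check integrality: r = 592 ∈ Z ✓, b = 22200 ∈ Z ✓.
(These identities are necessary conditions: they determine r and b for any design with these parameters, but do not by themselves prove that one exists.)

r = 592, b = 22200.


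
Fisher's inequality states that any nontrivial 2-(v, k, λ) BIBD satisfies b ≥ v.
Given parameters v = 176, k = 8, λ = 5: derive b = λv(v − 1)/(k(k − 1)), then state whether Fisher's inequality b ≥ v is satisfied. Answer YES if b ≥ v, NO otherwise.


r = λ(v − 1)/(k − 1) = 5·175/7 = 125.
b = vr/k = 176·125/8 = 2750.
Fisher's inequality: b ≥ v ⇔ 2750 ≥ 176? YES.

YES


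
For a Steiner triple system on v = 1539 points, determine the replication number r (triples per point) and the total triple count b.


An STS(v) is a 2-(v, 3, 1) BIBD: block size k = 3, λ = 1.
Replication: r(k − 1) = λ(v − 1) ⇒ r·2 = 1539 − 1 = 1538 ⇒ r = 769.
Block count: bk = vr ⇒ b·3 = 1539·769 = 1183491 ⇒ b = 394497.

r = 769, b = 394497.


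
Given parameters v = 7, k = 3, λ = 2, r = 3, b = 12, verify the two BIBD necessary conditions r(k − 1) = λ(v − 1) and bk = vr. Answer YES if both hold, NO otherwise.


Condition (i): r(k − 1) = 3·2 = 6; λ(v − 1) = 2·6 = 12. Match? NO.
Condition (ii): bk = 12·3 = 36; vr = 7·3 = 21. Match? NO.
Both conditions hold? NO.

NO


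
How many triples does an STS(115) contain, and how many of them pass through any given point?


An STS(v) is a 2-(v, 3, 1) BIBD: block size k = 3, λ = 1.
Replication: r(k − 1) = λ(v − 1) ⇒ r·2 = 115 − 1 = 114 ⇒ r = 57.
Block count: b = v(v − 1)/6 = 115·114/6 = 13110/6 = 2185.
(Check via bk = vr: 2185·3 = 6555 = 115·57 = 6555 ✓.)

r = 57, b = 2185.


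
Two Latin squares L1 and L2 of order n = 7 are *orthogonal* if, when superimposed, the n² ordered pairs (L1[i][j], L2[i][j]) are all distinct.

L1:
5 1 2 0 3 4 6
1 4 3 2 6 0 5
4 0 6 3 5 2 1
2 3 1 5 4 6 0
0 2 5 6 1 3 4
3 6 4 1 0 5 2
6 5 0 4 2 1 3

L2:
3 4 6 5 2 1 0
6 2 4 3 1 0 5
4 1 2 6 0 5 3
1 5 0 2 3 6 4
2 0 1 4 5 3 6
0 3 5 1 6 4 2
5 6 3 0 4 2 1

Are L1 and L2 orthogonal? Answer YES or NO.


Form the n² = 49 superimposed pairs (L1[i][j], L2[i][j]), row by row (rows and columns indexed from 0):
row 0: (5,3) (1,4) (2,6) (0,5) (3,2) (4,1) (6,0)
row 1: (1,6) (4,2) (3,4) (2,3) (6,1) (0,0) (5,5)
row 2: (4,4) (0,1) (6,2) (3,6) (5,0) (2,5) (1,3)
row 3: (2,1) (3,5) (1,0) (5,2) (4,3) (6,6) (0,4)
row 4: (0,2) (2,0) (5,1) (6,4) (1,5) (3,3) (4,6)
row 5: (3,0) (6,3) (4,5) (1,1) (0,6) (5,4) (2,2)
row 6: (6,5) (5,6) (0,3) (4,0) (2,4) (1,2) (3,1)
Orthogonality requires all 49 pairs distinct.
Check by first coordinate: for each symbol s of L1, list the L2 entries in the n cells where L1 = s; they must all differ.
  L1 = 0: L2 entries (in reading order) 5, 0, 1, 4, 2, 6, 3 — all 7 distinct ✓
  L1 = 1: L2 entries (in reading order) 4, 6, 3, 0, 5, 1, 2 — all 7 distinct ✓
  L1 = 2: L2 entries (in reading order) 6, 3, 5, 1, 0, 2, 4 — all 7 distinct ✓
  L1 = 3: L2 entries (in reading order) 2, 4, 6, 5, 3, 0, 1 — all 7 distinct ✓
  L1 = 4: L2 entries (in reading order) 1, 2, 4, 3, 6, 5, 0 — all 7 distinct ✓
  L1 = 5: L2 entries (in reading order) 3, 5, 0, 2, 1, 4, 6 — all 7 distinct ✓
  L1 = 6: L2 entries (in reading order) 0, 1, 2, 6, 4, 3, 5 — all 7 distinct ✓
Every symbol of L1 meets every symbol of L2 exactly once, so all 49 pairs are distinct (49 of 49).
Conclusion: YES.

YES


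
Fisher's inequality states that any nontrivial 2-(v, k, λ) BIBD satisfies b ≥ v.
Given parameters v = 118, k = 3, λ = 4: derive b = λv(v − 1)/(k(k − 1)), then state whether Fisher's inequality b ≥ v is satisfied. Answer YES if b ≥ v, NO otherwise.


b = λv(v − 1)/(k(k − 1)) = 4·118·117/(3·2) = 55224/6 = 9204.
Compare with v = 118: b ≥ v, so Fisher's inequality holds.

YES


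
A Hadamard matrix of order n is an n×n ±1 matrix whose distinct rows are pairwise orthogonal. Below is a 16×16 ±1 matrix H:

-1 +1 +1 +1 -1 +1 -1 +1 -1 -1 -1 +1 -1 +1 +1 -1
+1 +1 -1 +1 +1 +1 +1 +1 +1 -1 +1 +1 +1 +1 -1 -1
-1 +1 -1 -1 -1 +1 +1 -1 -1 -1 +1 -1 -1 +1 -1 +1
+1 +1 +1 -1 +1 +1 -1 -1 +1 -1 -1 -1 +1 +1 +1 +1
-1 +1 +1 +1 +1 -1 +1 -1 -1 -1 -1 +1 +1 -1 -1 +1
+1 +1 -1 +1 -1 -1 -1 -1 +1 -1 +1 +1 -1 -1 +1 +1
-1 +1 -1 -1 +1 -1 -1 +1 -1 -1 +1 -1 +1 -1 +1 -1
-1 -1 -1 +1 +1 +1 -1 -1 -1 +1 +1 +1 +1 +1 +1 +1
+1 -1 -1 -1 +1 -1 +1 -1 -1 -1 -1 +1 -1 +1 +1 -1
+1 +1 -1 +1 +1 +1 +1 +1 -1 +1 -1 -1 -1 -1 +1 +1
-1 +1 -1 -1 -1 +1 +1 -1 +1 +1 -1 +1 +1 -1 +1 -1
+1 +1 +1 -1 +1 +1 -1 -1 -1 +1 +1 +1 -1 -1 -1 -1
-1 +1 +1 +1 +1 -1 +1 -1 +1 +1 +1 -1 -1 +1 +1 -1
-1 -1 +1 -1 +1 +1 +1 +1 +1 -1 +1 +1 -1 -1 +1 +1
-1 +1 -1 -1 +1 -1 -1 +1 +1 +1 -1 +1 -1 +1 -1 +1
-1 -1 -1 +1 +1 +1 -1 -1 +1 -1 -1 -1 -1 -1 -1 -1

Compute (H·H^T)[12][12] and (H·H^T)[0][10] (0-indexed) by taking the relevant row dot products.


Row 0 of H: [-1, 1, 1, 1, -1, 1, -1, 1, -1, -1, -1, 1, -1, 1, 1, -1].
Row 10 of H: [-1, 1, -1, -1, -1, 1, 1, -1, 1, 1, -1, 1, 1, -1, 1, -1].
Row 12 of H: [-1, 1, 1, 1, 1, -1, 1, -1, 1, 1, 1, -1, -1, 1, 1, -1].
(H·H^T)[12][12] = Σ_j H[12][j]·H[12][j] = (-1)² + (1)² + (1)² + (1)² + (1)² + (-1)² + (1)² + (-1)² + (1)² + (1)² + (1)² + (-1)² + (-1)² + (1)² + (1)² + (-1)² = 1 + 1 + 1 + 1 + 1 + 1 + 1 + 1 + 1 + 1 + 1 + 1 + 1 + 1 + 1 + 1 = 16.
(H·H^T)[0][10] = Σ_j H[0][j]·H[10][j] = (-1)·(-1) + (1)·(1) + (1)·(-1) + (1)·(-1) + (-1)·(-1) + (1)·(1) + (-1)·(1) + (1)·(-1) + (-1)·(1) + (-1)·(1) + (-1)·(-1) + (1)·(1) + (-1)·(1) + (1)·(-1) + (1)·(1) + (-1)·(-1) = 1 + 1 + -1 + -1 + 1 + 1 + -1 + -1 + -1 + -1 + 1 + 1 + -1 + -1 + 1 + 1 = 0.
So rows 0 and 10 are orthogonal; the diagonal entry equals n = 16.

(12,12) entry = 16; (0,10) entry = 0.


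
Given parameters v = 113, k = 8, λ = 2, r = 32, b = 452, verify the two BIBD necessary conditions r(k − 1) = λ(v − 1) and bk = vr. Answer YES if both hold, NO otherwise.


Condition (i): r(k − 1) = 32·7 = 224; λ(v − 1) = 2·112 = 224. Match? YES.
Condition (ii): bk = 452·8 = 3616; vr = 113·32 = 3616. Match? YES.
Both conditions hold? YES.

YES


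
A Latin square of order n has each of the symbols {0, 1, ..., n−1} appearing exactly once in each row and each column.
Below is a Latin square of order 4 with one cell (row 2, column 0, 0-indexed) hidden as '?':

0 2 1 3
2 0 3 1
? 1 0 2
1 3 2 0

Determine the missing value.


Row 2 contains symbols [0, 1, 2] — missing [3].
Column 0 contains symbols [0, 1, 2] — missing [3].
The missing symbol must appear in both missing sets; intersection = [3].
Therefore the hidden value is 3.

Missing value = 3.


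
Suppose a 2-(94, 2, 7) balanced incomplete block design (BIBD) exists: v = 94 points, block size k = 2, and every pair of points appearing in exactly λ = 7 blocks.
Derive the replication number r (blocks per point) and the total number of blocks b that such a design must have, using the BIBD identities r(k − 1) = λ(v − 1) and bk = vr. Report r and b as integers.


Any 2-(v, k, λ) BIBD satisfies two necessary conditions:
  (i)  Each point sits in r blocks, and counting incidences through any fixed point gives r(k − 1) = λ(v − 1), so r = λ(v − 1)/(k − 1).
  (ii) Total incidences bk = vr, so b = vr/k.
Step 1: r = λ(v − 1)/(k − 1) = 7·(94 − 1)/(2 − 1) = 7·93/1 = 651/1 = 651.
Step 2: b = vr/k = 94·651/2 = 61194/2 = 30597.
Check integrality: r = 651 ∈ Z ✓, b = 30597 ∈ Z ✓.
(These identities are necessary conditions: they determine r and b for any design with these parameters, but do not by themselves prove that one exists.)

r = 651, b = 30597.


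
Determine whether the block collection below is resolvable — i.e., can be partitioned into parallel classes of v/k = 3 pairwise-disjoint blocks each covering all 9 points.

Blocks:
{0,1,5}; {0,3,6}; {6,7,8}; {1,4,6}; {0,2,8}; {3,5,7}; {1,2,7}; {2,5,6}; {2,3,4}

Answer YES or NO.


v = 9, block size k = 3, number of blocks = 9.
For resolvability, blocks must partition into parallel classes of size v/k = 3.
Total blocks must therefore be a multiple of 3: 9 = 3·3 + 0 ⇒ divisible ✓.
Consider block {0,3,6}. The only other block(s) in the collection disjoint from it are {1,2,7} — just 1 block(s). Any parallel class containing {0,3,6} would need 2 other blocks each disjoint from it, so no parallel class of size 3 can contain {0,3,6}.
Since every block must belong to some parallel class in a resolution, the collection cannot be partitioned into parallel classes.
Resolvable? NO.

NO


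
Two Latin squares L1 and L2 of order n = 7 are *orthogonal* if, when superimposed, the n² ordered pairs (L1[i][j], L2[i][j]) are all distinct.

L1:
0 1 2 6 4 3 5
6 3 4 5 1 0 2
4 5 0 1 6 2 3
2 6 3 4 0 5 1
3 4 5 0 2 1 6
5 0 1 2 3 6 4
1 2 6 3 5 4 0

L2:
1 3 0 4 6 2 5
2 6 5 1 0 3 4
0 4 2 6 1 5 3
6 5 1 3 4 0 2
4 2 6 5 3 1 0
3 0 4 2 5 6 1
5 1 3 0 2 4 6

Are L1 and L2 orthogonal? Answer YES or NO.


Form the n² = 49 superimposed pairs (L1[i][j], L2[i][j]), row by row (rows and columns indexed from 0):
row 0: (0,1) (1,3) (2,0) (6,4) (4,6) (3,2) (5,5)
row 1: (6,2) (3,6) (4,5) (5,1) (1,0) (0,3) (2,4)
row 2: (4,0) (5,4) (0,2) (1,6) (6,1) (2,5) (3,3)
row 3: (2,6) (6,5) (3,1) (4,3) (0,4) (5,0) (1,2)
row 4: (3,4) (4,2) (5,6) (0,5) (2,3) (1,1) (6,0)
row 5: (5,3) (0,0) (1,4) (2,2) (3,5) (6,6) (4,1)
row 6: (1,5) (2,1) (6,3) (3,0) (5,2) (4,4) (0,6)
Orthogonality requires all 49 pairs distinct.
Check by first coordinate: for each symbol s of L1, list the L2 entries in the n cells where L1 = s; they must all differ.
  L1 = 0: L2 entries (in reading order) 1, 3, 2, 4, 5, 0, 6 — all 7 distinct ✓
  L1 = 1: L2 entries (in reading order) 3, 0, 6, 2, 1, 4, 5 — all 7 distinct ✓
  L1 = 2: L2 entries (in reading order) 0, 4, 5, 6, 3, 2, 1 — all 7 distinct ✓
  L1 = 3: L2 entries (in reading order) 2, 6, 3, 1, 4, 5, 0 — all 7 distinct ✓
  L1 = 4: L2 entries (in reading order) 6, 5, 0, 3, 2, 1, 4 — all 7 distinct ✓
  L1 = 5: L2 entries (in reading order) 5, 1, 4, 0, 6, 3, 2 — all 7 distinct ✓
  L1 = 6: L2 entries (in reading order) 4, 2, 1, 5, 0, 6, 3 — all 7 distinct ✓
Every symbol of L1 meets every symbol of L2 exactly once, so all 49 pairs are distinct (49 of 49).
Conclusion: YES.

YES


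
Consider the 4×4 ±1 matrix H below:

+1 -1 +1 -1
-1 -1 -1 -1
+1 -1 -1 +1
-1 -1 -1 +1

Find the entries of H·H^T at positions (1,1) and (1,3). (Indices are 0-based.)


Row 1 of H: [-1, -1, -1, -1].
Row 3 of H: [-1, -1, -1, 1].
(H·H^T)[1][1] = Σ_j H[1][j]·H[1][j] = (-1)² + (-1)² + (-1)² + (-1)² = 1 + 1 + 1 + 1 = 4.
(H·H^T)[1][3] = Σ_j H[1][j]·H[3][j] = (-1)·(-1) + (-1)·(-1) + (-1)·(-1) + (-1)·(1) = 1 + 1 + 1 + -1 = 2.
Rows 1 and 3 are not orthogonal (dot product = 2 ≠ 0), so H is not a Hadamard matrix.

(1,1) entry = 4; (1,3) entry = 2.


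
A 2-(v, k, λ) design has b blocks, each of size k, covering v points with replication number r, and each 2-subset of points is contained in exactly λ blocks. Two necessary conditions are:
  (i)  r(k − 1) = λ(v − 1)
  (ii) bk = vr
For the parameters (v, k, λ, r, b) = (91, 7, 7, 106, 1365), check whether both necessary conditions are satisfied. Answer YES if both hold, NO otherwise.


Condition (i): r(k − 1) = 106·6 = 636; λ(v − 1) = 7·90 = 630. Match? NO.
Condition (ii): bk = 1365·7 = 9555; vr = 91·106 = 9646. Match? NO.
Both conditions hold? NO.

NO


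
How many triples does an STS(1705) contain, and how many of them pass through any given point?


An STS(v) is a 2-(v, 3, 1) BIBD: block size k = 3, λ = 1.
Replication: r(k − 1) = λ(v − 1) ⇒ r·2 = 1705 − 1 = 1704 ⇒ r = 852.
Block count: bk = vr ⇒ b·3 = 1705·852 = 1452660 ⇒ b = 484220.
(Check via b = v(v − 1)/6 = 1705·1704/6 = 2905320/6 = 484220.)

r = 852, b = 484220.


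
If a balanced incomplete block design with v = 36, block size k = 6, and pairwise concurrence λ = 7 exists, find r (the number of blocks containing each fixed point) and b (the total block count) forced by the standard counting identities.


Any 2-(v, k, λ) BIBD satisfies two necessary conditions:
  (i)  Each point sits in r blocks, and counting incidences through any fixed point gives r(k − 1) = λ(v − 1), so r = λ(v − 1)/(k − 1).
  (ii) Total incidences bk = vr, so b = vr/k.
Step 1: r = λ(v − 1)/(k − 1) = 7·(36 − 1)/(6 − 1) = 7·35/5 = 245/5 = 49.
Step 2: b = vr/k = 36·49/6 = 1764/6 = 294.
Check integrality: r = 49 ∈ Z ✓, b = 294 ∈ Z ✓.
(These identities are necessary conditions: they determine r and b for any design with these parameters, but do not by themselves prove that one exists.)

r = 49, b = 294.


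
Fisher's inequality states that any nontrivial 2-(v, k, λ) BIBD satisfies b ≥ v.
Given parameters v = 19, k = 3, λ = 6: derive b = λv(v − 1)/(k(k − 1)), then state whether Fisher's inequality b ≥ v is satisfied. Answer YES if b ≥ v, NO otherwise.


r = λ(v − 1)/(k − 1) = 6·18/2 = 54.
b = vr/k = 19·54/3 = 342.
Fisher's inequality: b ≥ v ⇔ 342 ≥ 19? YES.

YES


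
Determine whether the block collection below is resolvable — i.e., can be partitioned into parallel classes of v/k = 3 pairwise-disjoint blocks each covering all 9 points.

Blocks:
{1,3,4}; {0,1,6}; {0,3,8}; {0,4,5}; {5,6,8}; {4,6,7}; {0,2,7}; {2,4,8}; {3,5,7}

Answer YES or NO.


v = 9, block size k = 3, number of blocks = 9.
For resolvability, blocks must partition into parallel classes of size v/k = 3.
Total blocks must therefore be a multiple of 3: 9 = 3·3 + 0 ⇒ divisible ✓.
Consider block {0,3,8}. The only other block(s) in the collection disjoint from it are {4,6,7} — just 1 block(s). Any parallel class containing {0,3,8} would need 2 other blocks each disjoint from it, so no parallel class of size 3 can contain {0,3,8}.
Since every block must belong to some parallel class in a resolution, the collection cannot be partitioned into parallel classes.
Resolvable? NO.

NO


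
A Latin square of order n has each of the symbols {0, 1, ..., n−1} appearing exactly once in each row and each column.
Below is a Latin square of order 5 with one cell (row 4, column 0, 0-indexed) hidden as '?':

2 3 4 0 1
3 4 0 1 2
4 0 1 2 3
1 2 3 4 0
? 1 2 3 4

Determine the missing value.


Row 4 contains symbols [1, 2, 3, 4] — missing [0].
Column 0 contains symbols [1, 2, 3, 4] — missing [0].
The missing symbol must appear in both missing sets; intersection = [0].
Therefore the hidden value is 0.

Missing value = 0.


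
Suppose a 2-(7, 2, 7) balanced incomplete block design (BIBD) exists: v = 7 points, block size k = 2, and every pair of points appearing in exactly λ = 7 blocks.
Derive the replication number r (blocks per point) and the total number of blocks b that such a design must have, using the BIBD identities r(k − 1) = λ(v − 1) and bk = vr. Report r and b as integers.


Any 2-(v, k, λ) BIBD satisfies two necessary conditions:
  (i)  Each point sits in r blocks, and counting incidences through any fixed point gives r(k − 1) = λ(v − 1), so r = λ(v − 1)/(k − 1).
  (ii) Total incidences bk = vr, so b = vr/k.
Step 1: r = λ(v − 1)/(k − 1) = 7·(7 − 1)/(2 − 1) = 7·6/1 = 42/1 = 42.
Step 2: b = vr/k = 7·42/2 = 294/2 = 147.
Check integrality: r = 42 ∈ Z ✓, b = 147 ∈ Z ✓.
(These identities are necessary conditions: they determine r and b for any design with these parameters, but do not by themselves prove that one exists.)

r = 42, b = 147.


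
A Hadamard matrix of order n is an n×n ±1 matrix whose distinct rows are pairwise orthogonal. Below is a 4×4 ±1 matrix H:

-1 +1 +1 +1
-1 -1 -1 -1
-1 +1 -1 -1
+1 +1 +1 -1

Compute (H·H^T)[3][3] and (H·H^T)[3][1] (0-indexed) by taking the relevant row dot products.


Row 1 of H: [-1, -1, -1, -1].
Row 3 of H: [1, 1, 1, -1].
(H·H^T)[3][3] = Σ_j H[3][j]·H[3][j] = (1)² + (1)² + (1)² + (-1)² = 1 + 1 + 1 + 1 = 4.
(H·H^T)[3][1] = Σ_j H[3][j]·H[1][j] = (1)·(-1) + (1)·(-1) + (1)·(-1) + (-1)·(-1) = -1 + -1 + -1 + 1 = -2.
Rows 3 and 1 are not orthogonal (dot product = -2 ≠ 0), so H is not a Hadamard matrix.

(3,3) entry = 4; (3,1) entry = -2.


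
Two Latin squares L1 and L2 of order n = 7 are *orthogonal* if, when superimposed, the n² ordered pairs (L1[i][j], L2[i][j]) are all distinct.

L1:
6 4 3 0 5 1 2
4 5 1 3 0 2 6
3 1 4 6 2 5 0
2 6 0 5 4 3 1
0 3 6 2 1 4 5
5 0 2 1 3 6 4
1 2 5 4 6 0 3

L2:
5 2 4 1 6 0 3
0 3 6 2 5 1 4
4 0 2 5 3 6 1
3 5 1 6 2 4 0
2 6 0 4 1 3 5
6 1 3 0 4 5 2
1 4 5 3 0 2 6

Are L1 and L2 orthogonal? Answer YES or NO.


Form the n² = 49 superimposed pairs (L1[i][j], L2[i][j]), row by row (rows and columns indexed from 0):
row 0: (6,5) (4,2) (3,4) (0,1) (5,6) (1,0) (2,3)
row 1: (4,0) (5,3) (1,6) (3,2) (0,5) (2,1) (6,4)
row 2: (3,4) (1,0) (4,2) (6,5) (2,3) (5,6) (0,1)
row 3: (2,3) (6,5) (0,1) (5,6) (4,2) (3,4) (1,0)
row 4: (0,2) (3,6) (6,0) (2,4) (1,1) (4,3) (5,5)
row 5: (5,6) (0,1) (2,3) (1,0) (3,4) (6,5) (4,2)
row 6: (1,1) (2,4) (5,5) (4,3) (6,0) (0,2) (3,6)
Orthogonality requires all 49 pairs distinct.
But the pair (3,4) repeats: cell (0,2) has L1 = 3, L2 = 4, and cell (2,0) has L1 = 3, L2 = 4.
A repeated pair means some other pair never occurs (only 21 distinct pairs out of 49), so the squares are not orthogonal.
Conclusion: NO.

NO


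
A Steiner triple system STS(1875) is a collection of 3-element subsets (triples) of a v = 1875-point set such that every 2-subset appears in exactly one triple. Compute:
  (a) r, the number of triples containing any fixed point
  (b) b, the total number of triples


An STS(v) is a 2-(v, 3, 1) BIBD: block size k = 3, λ = 1.
Replication: r(k − 1) = λ(v − 1) ⇒ r·2 = 1875 − 1 = 1874 ⇒ r = 937.
Block count: b = v(v − 1)/6 = 1875·1874/6 = 3513750/6 = 585625.
(Check via bk = vr: 585625·3 = 1756875 = 1875·937 = 1756875 ✓.)

r = 937, b = 585625.


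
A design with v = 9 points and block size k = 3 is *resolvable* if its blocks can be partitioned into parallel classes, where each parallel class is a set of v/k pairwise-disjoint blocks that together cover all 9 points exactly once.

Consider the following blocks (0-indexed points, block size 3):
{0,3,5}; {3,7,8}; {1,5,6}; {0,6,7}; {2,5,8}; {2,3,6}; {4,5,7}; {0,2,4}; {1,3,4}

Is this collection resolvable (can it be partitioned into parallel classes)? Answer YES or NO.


v = 9, block size k = 3, number of blocks = 9.
For resolvability, blocks must partition into parallel classes of size v/k = 3.
Total blocks must therefore be a multiple of 3: 9 = 3·3 + 0 ⇒ divisible ✓.
Consider block {0,3,5}. It intersects every other block in the collection, so no parallel class of size 3 can contain it.
Since every block must belong to some parallel class in a resolution, the collection cannot be partitioned into parallel classes.
Resolvable? NO.

NO


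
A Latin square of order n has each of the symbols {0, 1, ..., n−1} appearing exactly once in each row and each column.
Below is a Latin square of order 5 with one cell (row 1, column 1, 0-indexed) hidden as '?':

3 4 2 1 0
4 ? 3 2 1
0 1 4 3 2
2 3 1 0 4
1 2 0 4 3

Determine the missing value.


Row 1 contains symbols [1, 2, 3, 4] — missing [0].
Column 1 contains symbols [1, 2, 3, 4] — missing [0].
The missing symbol must appear in both missing sets; intersection = [0].
Therefore the hidden value is 0.

Missing value = 0.


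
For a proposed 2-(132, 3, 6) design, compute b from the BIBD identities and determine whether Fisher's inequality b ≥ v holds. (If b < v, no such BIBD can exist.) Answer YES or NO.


b = λv(v − 1)/(k(k − 1)) = 6·132·131/(3·2) = 103752/6 = 17292.
Compare with v = 132: b ≥ v, so Fisher's inequality holds.

YES


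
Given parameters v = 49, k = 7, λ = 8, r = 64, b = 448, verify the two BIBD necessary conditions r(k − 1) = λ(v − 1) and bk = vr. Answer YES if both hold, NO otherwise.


Condition (i): r(k − 1) = 64·6 = 384; λ(v − 1) = 8·48 = 384. Match? YES.
Condition (ii): bk = 448·7 = 3136; vr = 49·64 = 3136. Match? YES.
Both conditions hold? YES.

YES


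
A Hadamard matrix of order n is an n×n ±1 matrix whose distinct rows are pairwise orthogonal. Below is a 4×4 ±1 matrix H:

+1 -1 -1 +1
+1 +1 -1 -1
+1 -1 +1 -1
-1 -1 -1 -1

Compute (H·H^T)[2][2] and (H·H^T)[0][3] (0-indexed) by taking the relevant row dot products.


Row 0 of H: [1, -1, -1, 1].
Row 2 of H: [1, -1, 1, -1].
Row 3 of H: [-1, -1, -1, -1].
(H·H^T)[2][2] = Σ_j H[2][j]·H[2][j] = (1)² + (-1)² + (1)² + (-1)² = 1 + 1 + 1 + 1 = 4.
(H·H^T)[0][3] = Σ_j H[0][j]·H[3][j] = (1)·(-1) + (-1)·(-1) + (-1)·(-1) + (1)·(-1) = -1 + 1 + 1 + -1 = 0.
So rows 0 and 3 are orthogonal; the diagonal entry equals n = 4.

(2,2) entry = 4; (0,3) entry = 0.


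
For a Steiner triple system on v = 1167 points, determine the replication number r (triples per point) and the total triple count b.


An STS(v) is a 2-(v, 3, 1) BIBD: block size k = 3, λ = 1.
Replication: r(k − 1) = λ(v − 1) ⇒ r·2 = 1167 − 1 = 1166 ⇒ r = 583.
Block count: bk = vr ⇒ b·3 = 1167·583 = 680361 ⇒ b = 226787.

r = 583, b = 226787.


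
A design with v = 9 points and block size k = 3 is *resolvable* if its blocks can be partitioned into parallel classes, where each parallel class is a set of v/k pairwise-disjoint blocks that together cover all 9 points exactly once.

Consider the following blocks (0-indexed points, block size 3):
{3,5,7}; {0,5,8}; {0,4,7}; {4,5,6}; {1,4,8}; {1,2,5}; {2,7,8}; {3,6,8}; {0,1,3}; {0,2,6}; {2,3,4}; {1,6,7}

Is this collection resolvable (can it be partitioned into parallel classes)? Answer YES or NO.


v = 9, block size k = 3, number of blocks = 12.
For resolvability, blocks must partition into parallel classes of size v/k = 3.
Total blocks must therefore be a multiple of 3: 12 = 3·4 + 0 ⇒ divisible ✓.
Greedy packing gives 4 candidate class(es). Each should be a full parallel class (size 3, covers all 9 points).
  Class 1 (3 blocks): {3,5,7}; {1,4,8}; {0,2,6}. Points covered: [0, 1, 2, 3, 4, 5, 6, 7, 8].
  Class 2 (3 blocks): {0,5,8}; {2,3,4}; {1,6,7}. Points covered: [0, 1, 2, 3, 4, 5, 6, 7, 8].
  Class 3 (3 blocks): {0,4,7}; {1,2,5}; {3,6,8}. Points covered: [0, 1, 2, 3, 4, 5, 6, 7, 8].
  Class 4 (3 blocks): {4,5,6}; {2,7,8}; {0,1,3}. Points covered: [0, 1, 2, 3, 4, 5, 6, 7, 8].
All classes full (size 3)? YES. All classes cover every point? YES.
Resolvable? YES.

YES


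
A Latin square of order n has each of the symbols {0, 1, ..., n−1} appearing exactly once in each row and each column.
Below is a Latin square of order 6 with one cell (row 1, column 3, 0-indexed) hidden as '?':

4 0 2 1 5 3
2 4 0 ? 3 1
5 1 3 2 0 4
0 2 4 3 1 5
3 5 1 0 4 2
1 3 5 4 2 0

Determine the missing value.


Row 1 contains symbols [0, 1, 2, 3, 4] — missing [5].
Column 3 contains symbols [0, 1, 2, 3, 4] — missing [5].
The missing symbol must appear in both missing sets; intersection = [5].
Therefore the hidden value is 5.

Missing value = 5.


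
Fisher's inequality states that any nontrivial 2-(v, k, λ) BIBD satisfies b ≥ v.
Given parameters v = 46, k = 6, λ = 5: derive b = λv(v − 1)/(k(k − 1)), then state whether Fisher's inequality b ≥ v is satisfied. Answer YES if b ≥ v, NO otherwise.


r = λ(v − 1)/(k − 1) = 5·45/5 = 45.
b = vr/k = 46·45/6 = 345.
Fisher's inequality: b ≥ v ⇔ 345 ≥ 46? YES.

YES


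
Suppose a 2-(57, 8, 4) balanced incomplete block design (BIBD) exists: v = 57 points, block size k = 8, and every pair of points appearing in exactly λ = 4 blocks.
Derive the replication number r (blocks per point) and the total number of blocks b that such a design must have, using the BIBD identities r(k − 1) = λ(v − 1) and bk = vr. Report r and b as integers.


Any 2-(v, k, λ) BIBD satisfies two necessary conditions:
  (i)  Each point sits in r blocks, and counting incidences through any fixed point gives r(k − 1) = λ(v − 1), so r = λ(v − 1)/(k − 1).
  (ii) Total incidences bk = vr, so b = vr/k.
Step 1: r = λ(v − 1)/(k − 1) = 4·(57 − 1)/(8 − 1) = 4·56/7 = 224/7 = 32.
Step 2: b = vr/k = 57·32/8 = 1824/8 = 228.
Check integrality: r = 32 ∈ Z ✓, b = 228 ∈ Z ✓.
(These identities are necessary conditions: they determine r and b for any design with these parameters, but do not by themselves prove that one exists.)

r = 32, b = 228.


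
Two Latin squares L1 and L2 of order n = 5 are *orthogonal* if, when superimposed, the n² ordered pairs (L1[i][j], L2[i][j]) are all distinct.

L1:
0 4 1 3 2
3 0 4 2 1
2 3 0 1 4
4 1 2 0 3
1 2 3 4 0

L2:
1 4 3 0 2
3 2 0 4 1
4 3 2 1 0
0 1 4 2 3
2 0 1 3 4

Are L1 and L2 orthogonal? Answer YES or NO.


Form the n² = 25 superimposed pairs (L1[i][j], L2[i][j]), row by row (rows and columns indexed from 0):
row 0: (0,1) (4,4) (1,3) (3,0) (2,2)
row 1: (3,3) (0,2) (4,0) (2,4) (1,1)
row 2: (2,4) (3,3) (0,2) (1,1) (4,0)
row 3: (4,0) (1,1) (2,4) (0,2) (3,3)
row 4: (1,2) (2,0) (3,1) (4,3) (0,4)
Orthogonality requires all 25 pairs distinct.
But the pair (2,4) repeats: cell (1,3) has L1 = 2, L2 = 4, and cell (2,0) has L1 = 2, L2 = 4.
A repeated pair means some other pair never occurs (only 15 distinct pairs out of 25), so the squares are not orthogonal.
Conclusion: NO.

NO


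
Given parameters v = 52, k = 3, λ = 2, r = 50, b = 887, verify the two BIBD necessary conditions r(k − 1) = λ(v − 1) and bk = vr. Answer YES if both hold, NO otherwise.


Condition (i): r(k − 1) = 50·2 = 100; λ(v − 1) = 2·51 = 102. Match? NO.
Condition (ii): bk = 887·3 = 2661; vr = 52·50 = 2600. Match? NO.
Both conditions hold? NO.

NO


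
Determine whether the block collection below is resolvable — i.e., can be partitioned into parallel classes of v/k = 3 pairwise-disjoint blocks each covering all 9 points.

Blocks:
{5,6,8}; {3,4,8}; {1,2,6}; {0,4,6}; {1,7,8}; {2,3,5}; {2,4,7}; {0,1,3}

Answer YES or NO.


v = 9, block size k = 3, number of blocks = 8.
For resolvability, blocks must partition into parallel classes of size v/k = 3.
Total blocks must therefore be a multiple of 3: 8 = 3·2 + 2 ⇒ not divisible ✗.
Resolvable? NO.

NO


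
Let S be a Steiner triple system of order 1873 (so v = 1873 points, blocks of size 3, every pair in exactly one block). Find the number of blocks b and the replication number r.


An STS(v) is a 2-(v, 3, 1) BIBD: block size k = 3, λ = 1.
Replication: r(k − 1) = λ(v − 1) ⇒ r·2 = 1873 − 1 = 1872 ⇒ r = 936.
Block count: bk = vr ⇒ b·3 = 1873·936 = 1753128 ⇒ b = 584376.

r = 936, b = 584376.


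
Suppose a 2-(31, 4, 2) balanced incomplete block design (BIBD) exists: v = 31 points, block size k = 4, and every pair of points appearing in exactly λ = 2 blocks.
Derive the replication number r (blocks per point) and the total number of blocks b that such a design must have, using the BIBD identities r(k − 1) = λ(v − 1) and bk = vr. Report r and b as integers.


Any 2-(v, k, λ) BIBD satisfies two necessary conditions:
  (i)  Each point sits in r blocks, and counting incidences through any fixed point gives r(k − 1) = λ(v − 1), so r = λ(v − 1)/(k − 1).
  (ii) Total incidences bk = vr, so b = vr/k.
Step 1: r = λ(v − 1)/(k − 1) = 2·(31 − 1)/(4 − 1) = 2·30/3 = 60/3 = 20.
Step 2: b = vr/k = 31·20/4 = 620/4 = 155.
Check integrality: r = 20 ∈ Z ✓, b = 155 ∈ Z ✓.
(These identities are necessary conditions: they determine r and b for any design with these parameters, but do not by themselves prove that one exists.)

r = 20, b = 155.


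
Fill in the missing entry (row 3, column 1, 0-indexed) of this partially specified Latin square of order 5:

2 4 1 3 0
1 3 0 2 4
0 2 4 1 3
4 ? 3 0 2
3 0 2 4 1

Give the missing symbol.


Row 3 contains symbols [0, 2, 3, 4] — missing [1].
Column 1 contains symbols [0, 2, 3, 4] — missing [1].
The missing symbol must appear in both missing sets; intersection = [1].
Therefore the hidden value is 1.

Missing value = 1.


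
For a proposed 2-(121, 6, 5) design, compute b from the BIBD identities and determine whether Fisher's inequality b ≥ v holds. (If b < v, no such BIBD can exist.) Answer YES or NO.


r = λ(v − 1)/(k − 1) = 5·120/5 = 120.
b = vr/k = 121·120/6 = 2420.
Fisher's inequality: b ≥ v ⇔ 2420 ≥ 121? YES.

YES


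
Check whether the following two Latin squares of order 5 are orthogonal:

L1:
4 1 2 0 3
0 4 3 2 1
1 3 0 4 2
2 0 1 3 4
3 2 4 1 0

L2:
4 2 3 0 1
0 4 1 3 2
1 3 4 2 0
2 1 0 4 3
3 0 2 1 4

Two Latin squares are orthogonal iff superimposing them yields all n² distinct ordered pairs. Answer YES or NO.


Form the n² = 25 superimposed pairs (L1[i][j], L2[i][j]), row by row (rows and columns indexed from 0):
row 0: (4,4) (1,2) (2,3) (0,0) (3,1)
row 1: (0,0) (4,4) (3,1) (2,3) (1,2)
row 2: (1,1) (3,3) (0,4) (4,2) (2,0)
row 3: (2,2) (0,1) (1,0) (3,4) (4,3)
row 4: (3,3) (2,0) (4,2) (1,1) (0,4)
Orthogonality requires all 25 pairs distinct.
But the pair (0,0) repeats: cell (0,3) has L1 = 0, L2 = 0, and cell (1,0) has L1 = 0, L2 = 0.
A repeated pair means some other pair never occurs (only 15 distinct pairs out of 25), so the squares are not orthogonal.
Conclusion: NO.

NO
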